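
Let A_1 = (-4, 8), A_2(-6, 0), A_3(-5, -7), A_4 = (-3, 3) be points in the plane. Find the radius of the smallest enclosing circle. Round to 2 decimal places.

7.52

A smallest enclosing disk is always determined by at most three of the input points on its boundary.
The farthest pair is A_1–A_3 with squared distance 226. The circle on this segment as diameter has centre (-4.5, 0.5) and r² = 226/4 = 56.5.
Check A_2: distance² to centre = 2.5 ≤ 56.5, so it lies inside.
All remaining points lie in this disk, and no smaller disk contains both endpoints, so this is the minimum enclosing circle.
r = √(56.5) ≈ 7.52.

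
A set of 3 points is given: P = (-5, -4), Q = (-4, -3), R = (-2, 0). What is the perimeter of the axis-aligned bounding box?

Width = max x − min x = -2 − (-5) = 3.
Height = max y − min y = 0 − (-4) = 4.
Perimeter = 2(3 + 4) = 14.

14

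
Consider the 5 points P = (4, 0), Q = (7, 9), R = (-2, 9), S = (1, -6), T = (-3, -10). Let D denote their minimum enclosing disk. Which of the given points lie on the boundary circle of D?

The minimum enclosing circle of a finite set is fixed by two of the points (as a diameter) or three (as a circumcircle).
The farthest pair is Q–T with squared distance 461. The circle on this segment as diameter has centre (2, -0.5) and r² = 461/4 = 115.25.
Check P: distance² to centre = 4.25 ≤ 115.25, so it lies inside.
All remaining points lie in this disk, and no smaller disk contains both endpoints, so this is the minimum enclosing circle.
The points at distance exactly r from the centre are Q, T — 2 points.

Q, T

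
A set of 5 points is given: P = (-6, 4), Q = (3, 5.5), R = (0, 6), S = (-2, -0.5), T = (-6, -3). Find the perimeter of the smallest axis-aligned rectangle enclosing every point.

36

Width = max x − min x = 3 − (-6) = 9.
Height = max y − min y = 6 − (-3) = 9.
Perimeter = 2(9 + 9) = 36.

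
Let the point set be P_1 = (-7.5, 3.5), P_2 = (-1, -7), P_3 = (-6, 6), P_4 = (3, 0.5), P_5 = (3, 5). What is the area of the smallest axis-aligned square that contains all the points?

The bounding box has width 10.5 and height 13.
An axis-aligned square enclosing the set must have side ≥ max(width, height).
So the minimum side is max(10.5, 13) = 13.
Area = 13² = 169.

169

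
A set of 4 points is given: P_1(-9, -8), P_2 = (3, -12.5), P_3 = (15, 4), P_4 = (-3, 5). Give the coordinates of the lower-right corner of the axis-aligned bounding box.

(15, -12.5)

x-range [-9, 15], y-range [-12.5, 5].
The lower-right corner is (15, -12.5).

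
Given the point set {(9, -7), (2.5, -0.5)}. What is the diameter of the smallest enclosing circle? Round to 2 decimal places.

9.19

The smallest circle enclosing two points has them as diameter endpoints.
Centre = midpoint = (5.75, -3.75); r² = |(9, -7)−(2.5, -0.5)|²/4 = 84.5/4 = 21.125.
Diameter = 2r = 2√(21.125) ≈ 9.19.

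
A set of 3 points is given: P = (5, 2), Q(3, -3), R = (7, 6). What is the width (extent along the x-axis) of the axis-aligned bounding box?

max x = 7, min x = 3, so width = 4.

4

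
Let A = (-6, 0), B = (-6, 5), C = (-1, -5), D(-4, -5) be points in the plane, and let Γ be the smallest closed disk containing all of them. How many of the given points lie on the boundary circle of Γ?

The minimum enclosing circle of a finite set is fixed by two of the points (as a diameter) or three (as a circumcircle).
The farthest pair is B–C with squared distance 125. The circle on this segment as diameter has centre (-3.5, 0) and r² = 125/4 = 31.25.
Check A: distance² to centre = 6.25 ≤ 31.25, so it lies inside.
All remaining points lie in this disk, and no smaller disk contains both endpoints, so this is the minimum enclosing circle.
The points at distance exactly r from the centre are B, C — 2 points.

2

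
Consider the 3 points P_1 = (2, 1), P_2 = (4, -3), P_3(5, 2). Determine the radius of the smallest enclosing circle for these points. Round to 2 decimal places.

2.58

Side lengths²: P_1P_2² = 20, P_1P_3² = 10, P_2P_3² = 26.
Since P_2P_3² = 26 < 20 + 10 = 30, the triangle is acute, so the smallest enclosing circle is the circumcircle.
Circumcentre = (29/7, -3/7), r² = 325/49.
r = √(325/49) ≈ 2.58.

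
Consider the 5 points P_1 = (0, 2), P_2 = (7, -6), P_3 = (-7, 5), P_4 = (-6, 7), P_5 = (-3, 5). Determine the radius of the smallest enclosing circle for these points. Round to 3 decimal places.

9.192

The farthest pair is P_2–P_4 with squared distance 338. The circle on this segment as diameter has centre (0.5, 0.5) and r² = 338/4 = 84.5.
Check P_1: distance² to centre = 2.5 ≤ 84.5, so it lies inside.
All remaining points lie in this disk, and no smaller disk contains both endpoints, so this is the minimum enclosing circle.
r = √(84.5) ≈ 9.192.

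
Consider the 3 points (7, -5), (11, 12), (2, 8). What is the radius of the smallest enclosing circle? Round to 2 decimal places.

Call the three points A, B, C in the order given.
Side lengths²: AB² = 305, AC² = 194, BC² = 97.
Since AB² = 305 ≥ 194 + 97 = 291, the angle opposite AB is not acute, so the smallest enclosing circle has AB as diameter.
Centre = midpoint of AB = (9, 3.5), r² = 305/4 = 76.25.
r = √(76.25) ≈ 8.73.

8.73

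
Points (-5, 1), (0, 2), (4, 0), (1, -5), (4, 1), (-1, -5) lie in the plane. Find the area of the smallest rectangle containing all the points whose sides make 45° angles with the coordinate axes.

66

In coordinates u = x + y, v = x − y the rectangle is axis-aligned; the map (x,y)→(u,v) scales areas by 2.
u-values: -4, 2, 4, -4, 5, -6; range = 5 − (-6) = 11.
v-values: -6, -2, 4, 6, 3, 4; range = 6 − (-6) = 12.
Area = (11 × 12) / 2 = 66.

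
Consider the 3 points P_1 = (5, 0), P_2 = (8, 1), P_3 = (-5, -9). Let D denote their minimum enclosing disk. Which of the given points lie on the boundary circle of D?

Side lengths²: P_1P_2² = 10, P_1P_3² = 181, P_2P_3² = 269.
Since P_2P_3² = 269 ≥ 181 + 10 = 191, the angle opposite P_2P_3 is not acute, so the smallest enclosing circle has P_2P_3 as diameter.
Centre = midpoint of P_2P_3 = (1.5, -4), r² = 269/4 = 67.25.
The points at distance exactly r from the centre are P_2, P_3 — 2 points.

P_2, P_3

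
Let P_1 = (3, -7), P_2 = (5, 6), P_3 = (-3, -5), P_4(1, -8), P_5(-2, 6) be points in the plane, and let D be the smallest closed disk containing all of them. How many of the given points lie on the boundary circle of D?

3

By Welzl's lemma the MEC is supported by two points (diametrically opposite) or three points (on a circumcircle).
The minimum enclosing circle is determined by three boundary points: P_2, P_4, P_5.
Their circumcentre is (1.5, -4/7) with r² = 10865/196.
The farthest remaining point P_1 is at distance² 8541/196 ≤ 10865/196.
The points at distance exactly r from the centre are P_2, P_4, P_5 — 3 points.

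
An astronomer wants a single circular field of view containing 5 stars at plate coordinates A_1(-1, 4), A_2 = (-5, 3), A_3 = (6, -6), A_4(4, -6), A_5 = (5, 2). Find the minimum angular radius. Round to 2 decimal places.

7.11

The farthest pair is A_2–A_3 with squared distance 202. The circle on this segment as diameter has centre (0.5, -1.5) and r² = 202/4 = 50.5.
Check A_1: distance² to centre = 32.5 ≤ 50.5, so it lies inside.
All remaining points lie in this disk, and no smaller disk contains both endpoints, so this is the minimum enclosing circle.
r = √(50.5) ≈ 7.11.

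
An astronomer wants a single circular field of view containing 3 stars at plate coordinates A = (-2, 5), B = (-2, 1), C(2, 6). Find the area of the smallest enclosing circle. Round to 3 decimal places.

32.201

Side lengths²: AB² = 16, AC² = 17, BC² = 41.
Since BC² = 41 ≥ 17 + 16 = 33, the angle opposite BC is not acute, so the smallest enclosing circle has BC as diameter.
Centre = midpoint of BC = (0, 3.5), r² = 41/4 = 10.25.
Area = π·r² = π·10.25 ≈ 32.201.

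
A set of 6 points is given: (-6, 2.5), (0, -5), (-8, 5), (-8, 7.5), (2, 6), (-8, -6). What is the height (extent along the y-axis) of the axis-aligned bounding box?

13.5

max y = 7.5, min y = -6, so height = 13.5.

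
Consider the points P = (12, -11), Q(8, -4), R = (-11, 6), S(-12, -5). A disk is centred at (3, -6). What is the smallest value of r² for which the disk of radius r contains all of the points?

340

The required radius is the distance from (3, -6) to the farthest point.
Squared distances: 106, 29, 340, 226.
Maximum is 340, attained at R.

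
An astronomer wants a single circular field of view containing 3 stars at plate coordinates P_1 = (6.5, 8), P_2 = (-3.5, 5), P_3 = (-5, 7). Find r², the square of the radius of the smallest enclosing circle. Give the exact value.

Side lengths²: P_1P_2² = 109, P_1P_3² = 133.25, P_2P_3² = 6.25.
Since P_1P_3² = 133.25 ≥ 109 + 6.25 = 115.25, the angle opposite P_1P_3 is not acute, so the smallest enclosing circle has P_1P_3 as diameter.
Centre = midpoint of P_1P_3 = (0.75, 7.5), r² = 133.25/4 = 33.3125.

33.3125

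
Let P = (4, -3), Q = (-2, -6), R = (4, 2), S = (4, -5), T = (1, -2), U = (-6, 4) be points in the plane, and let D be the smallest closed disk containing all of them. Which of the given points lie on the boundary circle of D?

By Welzl's lemma the MEC is supported by two points (diametrically opposite) or three points (on a circumcircle).
The farthest pair is S–U with squared distance 181. The circle on this segment as diameter has centre (-1, -0.5) and r² = 181/4 = 45.25.
Check P: distance² to centre = 31.25 ≤ 45.25, so it lies inside.
All remaining points lie in this disk, and no smaller disk contains both endpoints, so this is the minimum enclosing circle.
The points at distance exactly r from the centre are S, U — 2 points.

S, U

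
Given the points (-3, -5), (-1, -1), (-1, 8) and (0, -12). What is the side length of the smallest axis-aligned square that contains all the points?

The bounding box has width 3 and height 20.
An axis-aligned square enclosing the set must have side ≥ max(width, height).
So the minimum side is max(3, 20) = 20.

20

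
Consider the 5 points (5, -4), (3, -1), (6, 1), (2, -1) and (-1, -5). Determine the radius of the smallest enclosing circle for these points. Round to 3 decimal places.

The minimum enclosing circle of a finite set is fixed by two of the points (as a diameter) or three (as a circumcircle).
The farthest pair is (6, 1)–(-1, -5) with squared distance 85. The circle on this segment as diameter has centre (2.5, -2) and r² = 85/4 = 21.25.
Check (5, -4): distance² to centre = 10.25 ≤ 21.25, so it lies inside.
All remaining points lie in this disk, and no smaller disk contains both endpoints, so this is the minimum enclosing circle.
r = √(21.25) ≈ 4.610.

4.610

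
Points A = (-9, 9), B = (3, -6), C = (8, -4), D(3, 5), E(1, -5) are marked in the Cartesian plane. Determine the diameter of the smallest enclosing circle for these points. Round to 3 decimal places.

The farthest pair is A–C with squared distance 458. The circle on this segment as diameter has centre (-0.5, 2.5) and r² = 458/4 = 114.5.
Check B: distance² to centre = 84.5 ≤ 114.5, so it lies inside.
All remaining points lie in this disk, and no smaller disk contains both endpoints, so this is the minimum enclosing circle.
Diameter = 2r = 2√(114.5) ≈ 21.401.

21.401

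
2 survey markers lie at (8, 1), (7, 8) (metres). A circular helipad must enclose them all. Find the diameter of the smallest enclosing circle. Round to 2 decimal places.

The smallest circle enclosing two points has them as diameter endpoints.
Centre = midpoint = (7.5, 4.5); r² = |(8, 1)−(7, 8)|²/4 = 50/4 = 12.5.
Diameter = 2r = 2√(12.5) ≈ 7.07.

7.07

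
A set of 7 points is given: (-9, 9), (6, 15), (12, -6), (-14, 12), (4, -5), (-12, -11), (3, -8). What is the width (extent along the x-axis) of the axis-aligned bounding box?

26

max x = 12, min x = -14, so width = 26.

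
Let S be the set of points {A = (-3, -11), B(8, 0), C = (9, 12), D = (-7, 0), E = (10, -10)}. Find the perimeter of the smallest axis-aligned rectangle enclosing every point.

80

Width = max x − min x = 10 − (-7) = 17.
Height = max y − min y = 12 − (-11) = 23.
Perimeter = 2(17 + 23) = 80.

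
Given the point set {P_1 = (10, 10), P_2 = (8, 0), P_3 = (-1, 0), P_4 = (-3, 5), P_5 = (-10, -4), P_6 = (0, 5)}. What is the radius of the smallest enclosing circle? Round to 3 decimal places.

12.207

A smallest enclosing disk is always determined by at most three of the input points on its boundary.
The farthest pair is P_1–P_5 with squared distance 596. The circle on this segment as diameter has centre (0, 3) and r² = 596/4 = 149.
Check P_2: distance² to centre = 73 ≤ 149, so it lies inside.
All remaining points lie in this disk, and no smaller disk contains both endpoints, so this is the minimum enclosing circle.
r = √149 ≈ 12.207.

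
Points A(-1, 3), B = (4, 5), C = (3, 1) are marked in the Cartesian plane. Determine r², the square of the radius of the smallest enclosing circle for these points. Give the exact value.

2465/324

Side lengths²: AB² = 29, AC² = 20, BC² = 17.
Since AB² = 29 < 20 + 17 = 37, the triangle is acute, so the smallest enclosing circle is the circumcircle.
Circumcentre = (31/18, 31/9), r² = 2465/324.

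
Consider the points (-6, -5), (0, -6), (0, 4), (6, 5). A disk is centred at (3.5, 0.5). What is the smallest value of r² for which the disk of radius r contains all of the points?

120.5

The required radius is the distance from (3.5, 0.5) to the farthest point.
Squared distances: 120.5, 54.5, 24.5, 26.5.
Maximum is 120.5, attained at (-6, -5).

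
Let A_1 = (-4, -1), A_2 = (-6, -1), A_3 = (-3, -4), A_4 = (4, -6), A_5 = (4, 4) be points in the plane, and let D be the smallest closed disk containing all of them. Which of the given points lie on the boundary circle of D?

A_2, A_4, A_5

By Welzl's lemma the MEC is supported by two points (diametrically opposite) or three points (on a circumcircle).
The minimum enclosing circle is determined by three boundary points: A_2, A_4, A_5.
Their circumcentre is (0.25, -1) with r² = 39.0625.
The farthest remaining point A_3 is at distance² 19.5625 ≤ 39.0625.
The points at distance exactly r from the centre are A_2, A_4, A_5 — 3 points.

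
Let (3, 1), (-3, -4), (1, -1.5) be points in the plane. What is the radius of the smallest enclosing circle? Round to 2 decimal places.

3.91

Call the three points A, B, C in the order given.
Side lengths²: AB² = 61, AC² = 10.25, BC² = 22.25.
Since AB² = 61 ≥ 22.25 + 10.25 = 32.5, the angle opposite AB is not acute, so the smallest enclosing circle has AB as diameter.
Centre = midpoint of AB = (0, -1.5), r² = 61/4 = 15.25.
r = √(15.25) ≈ 3.91.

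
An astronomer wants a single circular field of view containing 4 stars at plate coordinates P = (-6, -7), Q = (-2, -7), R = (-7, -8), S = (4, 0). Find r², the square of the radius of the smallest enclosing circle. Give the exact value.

46.25

By Welzl's lemma the MEC is supported by two points (diametrically opposite) or three points (on a circumcircle).
The farthest pair is R–S with squared distance 185. The circle on this segment as diameter has centre (-1.5, -4) and r² = 185/4 = 46.25.
Check P: distance² to centre = 29.25 ≤ 46.25, so it lies inside.
All remaining points lie in this disk, and no smaller disk contains both endpoints, so this is the minimum enclosing circle.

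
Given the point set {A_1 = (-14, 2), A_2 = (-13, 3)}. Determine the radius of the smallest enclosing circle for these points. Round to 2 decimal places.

0.71

The smallest circle enclosing two points has them as diameter endpoints.
Centre = midpoint = (-13.5, 2.5); r² = |A_1A_2|²/4 = 2/4 = 0.5.
r = √(0.5) ≈ 0.71.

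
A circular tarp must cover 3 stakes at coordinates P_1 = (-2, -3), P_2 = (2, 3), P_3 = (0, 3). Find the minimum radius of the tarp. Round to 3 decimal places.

Side lengths²: P_1P_2² = 52, P_1P_3² = 40, P_2P_3² = 4.
Since P_1P_2² = 52 ≥ 40 + 4 = 44, the angle opposite P_1P_2 is not acute, so the smallest enclosing circle has P_1P_2 as diameter.
Centre = midpoint of P_1P_2 = (0, 0), r² = 52/4 = 13.
r = √13 ≈ 3.606.

3.606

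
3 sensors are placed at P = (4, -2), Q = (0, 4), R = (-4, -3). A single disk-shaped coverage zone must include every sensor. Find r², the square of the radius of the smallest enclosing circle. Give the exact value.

Side lengths²: PQ² = 52, PR² = 65, QR² = 65.
Since QR² = 65 < 65 + 52 = 117, the triangle is acute, so the smallest enclosing circle is the circumcircle.
Circumcentre = (-0.25, -0.5), r² = 20.3125.

20.3125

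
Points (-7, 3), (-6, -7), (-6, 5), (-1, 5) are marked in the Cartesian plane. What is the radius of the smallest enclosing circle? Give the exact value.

The farthest pair is (-6, -7)–(-1, 5) with squared distance 169. The circle on this segment as diameter has centre (-3.5, -1) and r² = 169/4 = 42.25.
Check (-7, 3): distance² to centre = 28.25 ≤ 42.25, so it lies inside.
All remaining points lie in this disk, and no smaller disk contains both endpoints, so this is the minimum enclosing circle.
r = √(42.25) = 6.5.

6.5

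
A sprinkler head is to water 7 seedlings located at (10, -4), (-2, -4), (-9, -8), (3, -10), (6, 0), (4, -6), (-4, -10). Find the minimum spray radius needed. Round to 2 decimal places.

The minimum enclosing circle of a finite set is fixed by two of the points (as a diameter) or three (as a circumcircle).
The farthest pair is (10, -4)–(-9, -8) with squared distance 377. The circle on this segment as diameter has centre (0.5, -6) and r² = 377/4 = 94.25.
Check (-2, -4): distance² to centre = 10.25 ≤ 94.25, so it lies inside.
All remaining points lie in this disk, and no smaller disk contains both endpoints, so this is the minimum enclosing circle.
r = √(94.25) ≈ 9.71.

9.71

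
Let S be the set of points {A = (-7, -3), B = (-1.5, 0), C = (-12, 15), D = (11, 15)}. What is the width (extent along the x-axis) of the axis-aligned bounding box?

23

max x = 11, min x = -12, so width = 23.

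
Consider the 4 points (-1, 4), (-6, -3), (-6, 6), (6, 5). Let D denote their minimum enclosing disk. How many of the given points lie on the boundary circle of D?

3

The minimum enclosing circle of a finite set is fixed by two of the points (as a diameter) or three (as a circumcircle).
The minimum enclosing circle is determined by three boundary points: (-6, -3), (-6, 6), (6, 5).
Their circumcentre is (-1/3, 1.5) with r² = 1885/36.
The farthest remaining point (-1, 4) is at distance² 241/36 ≤ 1885/36.
The points at distance exactly r from the centre are (-6, -3), (-6, 6), (6, 5) — 3 points.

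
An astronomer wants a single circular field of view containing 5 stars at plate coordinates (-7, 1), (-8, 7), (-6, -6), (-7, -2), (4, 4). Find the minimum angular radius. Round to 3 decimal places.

7.669

The minimum enclosing circle is determined by three boundary points: (-8, 7), (-6, -6), (4, 4).
Their circumcentre is (-3.1, 1.1) with r² = 58.82.
The farthest remaining point (-7, -2) is at distance² 24.82 ≤ 58.82.
r = √(58.82) ≈ 7.669.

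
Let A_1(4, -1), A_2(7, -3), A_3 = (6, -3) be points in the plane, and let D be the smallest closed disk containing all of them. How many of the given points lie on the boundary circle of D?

2

Side lengths²: A_1A_2² = 13, A_1A_3² = 8, A_2A_3² = 1.
Since A_1A_2² = 13 ≥ 8 + 1 = 9, the angle opposite A_1A_2 is not acute, so the smallest enclosing circle has A_1A_2 as diameter.
Centre = midpoint of A_1A_2 = (5.5, -2), r² = 13/4 = 3.25.
The points at distance exactly r from the centre are A_1, A_2 — 2 points.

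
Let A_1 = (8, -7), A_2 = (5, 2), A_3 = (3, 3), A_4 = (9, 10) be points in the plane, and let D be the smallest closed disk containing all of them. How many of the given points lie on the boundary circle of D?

A smallest enclosing disk is always determined by at most three of the input points on its boundary.
The farthest pair is A_1–A_4 with squared distance 290. The circle on this segment as diameter has centre (8.5, 1.5) and r² = 290/4 = 72.5.
Check A_2: distance² to centre = 12.5 ≤ 72.5, so it lies inside.
All remaining points lie in this disk, and no smaller disk contains both endpoints, so this is the minimum enclosing circle.
The points at distance exactly r from the centre are A_1, A_4 — 2 points.

2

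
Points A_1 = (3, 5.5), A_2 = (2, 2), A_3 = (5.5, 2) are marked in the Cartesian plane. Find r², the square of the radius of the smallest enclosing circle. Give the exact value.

1961/392

Side lengths²: A_1A_2² = 13.25, A_1A_3² = 18.5, A_2A_3² = 12.25.
Since A_1A_3² = 18.5 < 13.25 + 12.25 = 25.5, the triangle is acute, so the smallest enclosing circle is the circumcircle.
Circumcentre = (3.75, 95/28), r² = 1961/392.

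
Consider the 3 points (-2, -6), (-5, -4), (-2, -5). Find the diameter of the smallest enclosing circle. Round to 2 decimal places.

3.61

Call the three points A, B, C in the order given.
Side lengths²: AB² = 13, AC² = 1, BC² = 10.
Since AB² = 13 ≥ 10 + 1 = 11, the angle opposite AB is not acute, so the smallest enclosing circle has AB as diameter.
Centre = midpoint of AB = (-3.5, -5), r² = 13/4 = 3.25.
Diameter = 2r = 2√(3.25) ≈ 3.61.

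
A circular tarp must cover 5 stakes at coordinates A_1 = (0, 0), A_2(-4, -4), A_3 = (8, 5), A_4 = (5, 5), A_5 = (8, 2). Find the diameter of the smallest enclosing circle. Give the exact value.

The farthest pair is A_2–A_3 with squared distance 225. The circle on this segment as diameter has centre (2, 0.5) and r² = 225/4 = 56.25.
Check A_1: distance² to centre = 4.25 ≤ 56.25, so it lies inside.
All remaining points lie in this disk, and no smaller disk contains both endpoints, so this is the minimum enclosing circle.
Diameter = 2r = 2√(56.25) = 15.

15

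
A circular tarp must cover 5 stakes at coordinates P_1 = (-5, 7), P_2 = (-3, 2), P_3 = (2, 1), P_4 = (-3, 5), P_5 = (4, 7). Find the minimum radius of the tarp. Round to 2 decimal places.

By Welzl's lemma the MEC is supported by two points (diametrically opposite) or three points (on a circumcircle).
The minimum enclosing circle is determined by three boundary points: P_1, P_3, P_5.
Their circumcentre is (-0.5, 31/6) with r² = 425/18.
The farthest remaining point P_2 is at distance² 293/18 ≤ 425/18.
r = √(425/18) ≈ 4.86.

4.86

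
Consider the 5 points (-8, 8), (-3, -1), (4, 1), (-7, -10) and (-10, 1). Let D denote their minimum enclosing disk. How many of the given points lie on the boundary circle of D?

By Welzl's lemma the MEC is supported by two points (diametrically opposite) or three points (on a circumcircle).
The minimum enclosing circle is determined by three boundary points: (-8, 8), (4, 1), (-7, -10).
Their circumcentre is (-195/38, -33/38) with r² = 62725/722.
The farthest remaining point (-10, 1) is at distance² 19633/722 ≤ 62725/722.
The points at distance exactly r from the centre are (-8, 8), (4, 1), (-7, -10) — 3 points.

3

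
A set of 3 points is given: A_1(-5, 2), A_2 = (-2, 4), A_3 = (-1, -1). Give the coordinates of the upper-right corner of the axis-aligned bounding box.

(-1, 4)

x-range [-5, -1], y-range [-1, 4].
The upper-right corner is (-1, 4).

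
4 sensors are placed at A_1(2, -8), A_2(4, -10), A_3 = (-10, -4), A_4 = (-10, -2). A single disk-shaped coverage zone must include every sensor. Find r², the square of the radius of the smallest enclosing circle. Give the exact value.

The farthest pair is A_2–A_4 with squared distance 260. The circle on this segment as diameter has centre (-3, -6) and r² = 260/4 = 65.
Check A_1: distance² to centre = 29 ≤ 65, so it lies inside.
All remaining points lie in this disk, and no smaller disk contains both endpoints, so this is the minimum enclosing circle.

65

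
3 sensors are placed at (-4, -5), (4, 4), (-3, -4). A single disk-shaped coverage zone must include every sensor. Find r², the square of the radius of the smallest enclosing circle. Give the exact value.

Call the three points A, B, C in the order given.
Side lengths²: AB² = 145, AC² = 2, BC² = 113.
Since AB² = 145 ≥ 113 + 2 = 115, the angle opposite AB is not acute, so the smallest enclosing circle has AB as diameter.
Centre = midpoint of AB = (0, -0.5), r² = 145/4 = 36.25.

36.25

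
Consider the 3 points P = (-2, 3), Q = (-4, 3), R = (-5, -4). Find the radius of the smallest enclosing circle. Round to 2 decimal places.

Side lengths²: PQ² = 4, PR² = 58, QR² = 50.
Since PR² = 58 ≥ 50 + 4 = 54, the angle opposite PR is not acute, so the smallest enclosing circle has PR as diameter.
Centre = midpoint of PR = (-3.5, -0.5), r² = 58/4 = 14.5.
r = √(14.5) ≈ 3.81.

3.81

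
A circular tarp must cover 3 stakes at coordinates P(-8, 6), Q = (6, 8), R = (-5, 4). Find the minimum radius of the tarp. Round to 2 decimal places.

7.07

Side lengths²: PQ² = 200, PR² = 13, QR² = 137.
Since PQ² = 200 ≥ 137 + 13 = 150, the angle opposite PQ is not acute, so the smallest enclosing circle has PQ as diameter.
Centre = midpoint of PQ = (-1, 7), r² = 200/4 = 50.
r = √50 ≈ 7.07.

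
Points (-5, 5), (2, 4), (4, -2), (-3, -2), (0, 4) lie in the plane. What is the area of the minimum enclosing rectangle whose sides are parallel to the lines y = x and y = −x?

88

In coordinates u = x + y, v = x − y the rectangle is axis-aligned; the map (x,y)→(u,v) scales areas by 2.
u-values: 0, 6, 2, -5, 4; range = 6 − (-5) = 11.
v-values: -10, -2, 6, -1, -4; range = 6 − (-10) = 16.
Area = (11 × 16) / 2 = 88.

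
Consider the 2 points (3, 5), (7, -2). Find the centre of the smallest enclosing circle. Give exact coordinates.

The smallest circle enclosing two points has them as diameter endpoints.
Centre = midpoint = (5, 1.5); r² = |(3, 5)−(7, -2)|²/4 = 65/4 = 16.25.
Centre = (5, 1.5).

(5, 1.5)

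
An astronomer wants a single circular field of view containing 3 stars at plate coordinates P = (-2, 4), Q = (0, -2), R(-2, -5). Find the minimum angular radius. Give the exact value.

Side lengths²: PQ² = 40, PR² = 81, QR² = 13.
Since PR² = 81 ≥ 40 + 13 = 53, the angle opposite PR is not acute, so the smallest enclosing circle has PR as diameter.
Centre = midpoint of PR = (-2, -0.5), r² = 81/4 = 20.25.
r = √(20.25) = 4.5.

4.5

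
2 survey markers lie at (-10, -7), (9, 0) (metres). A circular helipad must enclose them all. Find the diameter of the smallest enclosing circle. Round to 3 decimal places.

20.248

The smallest circle enclosing two points has them as diameter endpoints.
Centre = midpoint = (-0.5, -3.5); r² = |(-10, -7)−(9, 0)|²/4 = 410/4 = 102.5.
Diameter = 2r = 2√(102.5) ≈ 20.248.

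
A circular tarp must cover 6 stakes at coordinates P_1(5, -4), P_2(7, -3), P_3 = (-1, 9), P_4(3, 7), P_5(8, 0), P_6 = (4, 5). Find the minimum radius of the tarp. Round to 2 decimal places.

By Welzl's lemma the MEC is supported by two points (diametrically opposite) or three points (on a circumcircle).
The minimum enclosing circle is determined by three boundary points: P_1, P_2, P_3.
Their circumcentre is (2.8125, 2.875) with r² = 52.05078125.
The farthest remaining point P_5 is at distance² 35.17578125 ≤ 52.05078125.
r = √(52.05078125) ≈ 7.21.

7.21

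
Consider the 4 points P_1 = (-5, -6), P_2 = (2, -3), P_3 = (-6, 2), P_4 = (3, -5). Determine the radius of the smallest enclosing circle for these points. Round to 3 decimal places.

By Welzl's lemma the MEC is supported by two points (diametrically opposite) or three points (on a circumcircle).
The farthest pair is P_3–P_4 with squared distance 130. The circle on this segment as diameter has centre (-1.5, -1.5) and r² = 130/4 = 32.5.
Check P_1: distance² to centre = 32.5 ≤ 32.5, so it lies inside.
All remaining points lie in this disk, and no smaller disk contains both endpoints, so this is the minimum enclosing circle.
r = √(32.5) ≈ 5.701.

5.701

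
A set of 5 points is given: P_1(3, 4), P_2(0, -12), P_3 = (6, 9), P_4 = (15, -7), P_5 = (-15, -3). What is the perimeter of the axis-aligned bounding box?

102

Width = max x − min x = 15 − (-15) = 30.
Height = max y − min y = 9 − (-12) = 21.
Perimeter = 2(30 + 21) = 102.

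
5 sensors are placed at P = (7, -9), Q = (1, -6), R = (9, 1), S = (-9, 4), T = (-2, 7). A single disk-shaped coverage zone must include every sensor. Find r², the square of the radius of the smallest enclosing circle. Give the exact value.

204425/1922

A smallest enclosing disk is always determined by at most three of the input points on its boundary.
The minimum enclosing circle is determined by three boundary points: P, R, S.
Their circumcentre is (-49/62, -139/62) with r² = 204425/1922.
The farthest remaining point T is at distance² 166977/1922 ≤ 204425/1922.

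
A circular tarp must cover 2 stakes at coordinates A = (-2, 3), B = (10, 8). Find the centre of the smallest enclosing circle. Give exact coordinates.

The smallest circle enclosing two points has them as diameter endpoints.
Centre = midpoint = (4, 5.5); r² = |AB|²/4 = 169/4 = 42.25.
Centre = (4, 5.5).

(4, 5.5)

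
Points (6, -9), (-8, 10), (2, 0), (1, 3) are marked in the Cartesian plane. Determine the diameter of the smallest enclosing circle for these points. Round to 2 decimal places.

23.60

The minimum enclosing circle of a finite set is fixed by two of the points (as a diameter) or three (as a circumcircle).
The farthest pair is (6, -9)–(-8, 10) with squared distance 557. The circle on this segment as diameter has centre (-1, 0.5) and r² = 557/4 = 139.25.
Check (2, 0): distance² to centre = 9.25 ≤ 139.25, so it lies inside.
All remaining points lie in this disk, and no smaller disk contains both endpoints, so this is the minimum enclosing circle.
Diameter = 2r = 2√(139.25) ≈ 23.60.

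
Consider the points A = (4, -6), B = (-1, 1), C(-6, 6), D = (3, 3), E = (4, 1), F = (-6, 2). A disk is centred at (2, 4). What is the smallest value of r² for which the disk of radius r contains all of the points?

104

The required radius is the distance from (2, 4) to the farthest point.
Squared distances: 104, 18, 68, 2, 13, 68.
Maximum is 104, attained at A.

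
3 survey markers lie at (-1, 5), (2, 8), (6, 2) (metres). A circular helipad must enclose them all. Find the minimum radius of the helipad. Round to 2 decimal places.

3.88

Call the three points A, B, C in the order given.
Side lengths²: AB² = 18, AC² = 58, BC² = 52.
Since AC² = 58 < 52 + 18 = 70, the triangle is acute, so the smallest enclosing circle is the circumcircle.
Circumcentre = (2.8, 4.2), r² = 15.08.
r = √(15.08) ≈ 3.88.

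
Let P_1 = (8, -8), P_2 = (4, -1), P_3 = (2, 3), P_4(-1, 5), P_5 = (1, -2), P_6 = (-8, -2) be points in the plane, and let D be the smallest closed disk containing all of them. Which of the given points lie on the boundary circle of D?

P_1, P_4, P_6

A smallest enclosing disk is always determined by at most three of the input points on its boundary.
The minimum enclosing circle is determined by three boundary points: P_1, P_4, P_6.
Their circumcentre is (6/11, -39/11) with r² = 9125/121.
The farthest remaining point P_3 is at distance² 5440/121 ≤ 9125/121.
The points at distance exactly r from the centre are P_1, P_4, P_6 — 3 points.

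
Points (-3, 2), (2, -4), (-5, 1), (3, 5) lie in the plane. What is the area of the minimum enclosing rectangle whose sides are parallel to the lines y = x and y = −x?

72

In coordinates u = x + y, v = x − y the rectangle is axis-aligned; the map (x,y)→(u,v) scales areas by 2.
u-values: -1, -2, -4, 8; range = 8 − (-4) = 12.
v-values: -5, 6, -6, -2; range = 6 − (-6) = 12.
Area = (12 × 12) / 2 = 72.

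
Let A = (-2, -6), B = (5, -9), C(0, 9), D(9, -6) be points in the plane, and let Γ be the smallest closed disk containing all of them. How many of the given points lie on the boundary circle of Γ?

A smallest enclosing disk is always determined by at most three of the input points on its boundary.
The farthest pair is B–C with squared distance 349. The circle on this segment as diameter has centre (2.5, 0) and r² = 349/4 = 87.25.
Check A: distance² to centre = 56.25 ≤ 87.25, so it lies inside.
All remaining points lie in this disk, and no smaller disk contains both endpoints, so this is the minimum enclosing circle.
The points at distance exactly r from the centre are B, C — 2 points.

2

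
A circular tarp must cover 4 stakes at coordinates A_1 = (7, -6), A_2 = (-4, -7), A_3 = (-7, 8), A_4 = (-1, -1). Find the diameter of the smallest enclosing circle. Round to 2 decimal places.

The farthest pair is A_1–A_3 with squared distance 392. The circle on this segment as diameter has centre (0, 1) and r² = 392/4 = 98.
Check A_2: distance² to centre = 80 ≤ 98, so it lies inside.
All remaining points lie in this disk, and no smaller disk contains both endpoints, so this is the minimum enclosing circle.
Diameter = 2r = 2√98 ≈ 19.80.

19.80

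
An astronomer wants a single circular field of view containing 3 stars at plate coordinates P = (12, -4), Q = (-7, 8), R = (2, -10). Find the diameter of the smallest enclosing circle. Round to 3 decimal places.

22.539

Side lengths²: PQ² = 505, PR² = 136, QR² = 405.
Since PQ² = 505 < 405 + 136 = 541, the triangle is acute, so the smallest enclosing circle is the circumcircle.
Circumcentre = (53/26, 33/26), r² = 42925/338.
Diameter = 2r = 2√(42925/338) ≈ 22.539.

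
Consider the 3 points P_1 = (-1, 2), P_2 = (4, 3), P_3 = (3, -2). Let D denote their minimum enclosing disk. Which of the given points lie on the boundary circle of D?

P_1, P_2, P_3

Side lengths²: P_1P_2² = 26, P_1P_3² = 32, P_2P_3² = 26.
Since P_1P_3² = 32 < 26 + 26 = 52, the triangle is acute, so the smallest enclosing circle is the circumcircle.
Circumcentre = (11/6, 5/6), r² = 169/18.
The points at distance exactly r from the centre are P_1, P_2, P_3 — 3 points.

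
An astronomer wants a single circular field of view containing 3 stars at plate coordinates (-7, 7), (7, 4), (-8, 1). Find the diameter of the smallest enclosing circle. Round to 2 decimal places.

15.31

Call the three points A, B, C in the order given.
Side lengths²: AB² = 205, AC² = 37, BC² = 234.
Since BC² = 234 < 205 + 37 = 242, the triangle is acute, so the smallest enclosing circle is the circumcircle.
Circumcentre = (-33/58, 165/58), r² = 98605/1682.
Diameter = 2r = 2√(98605/1682) ≈ 15.31.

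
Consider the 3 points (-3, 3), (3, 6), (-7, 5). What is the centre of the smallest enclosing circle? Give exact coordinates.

Call the three points A, B, C in the order given.
Side lengths²: AB² = 45, AC² = 20, BC² = 101.
Since BC² = 101 ≥ 45 + 20 = 65, the angle opposite BC is not acute, so the smallest enclosing circle has BC as diameter.
Centre = midpoint of BC = (-2, 5.5), r² = 101/4 = 25.25.
Centre = (-2, 5.5).

(-2, 5.5)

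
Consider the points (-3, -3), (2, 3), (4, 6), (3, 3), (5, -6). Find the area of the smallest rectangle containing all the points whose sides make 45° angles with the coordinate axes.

104

In coordinates u = x + y, v = x − y the rectangle is axis-aligned; the map (x,y)→(u,v) scales areas by 2.
u-values: -6, 5, 10, 6, -1; range = 10 − (-6) = 16.
v-values: 0, -1, -2, 0, 11; range = 11 − (-2) = 13.
Area = (16 × 13) / 2 = 104.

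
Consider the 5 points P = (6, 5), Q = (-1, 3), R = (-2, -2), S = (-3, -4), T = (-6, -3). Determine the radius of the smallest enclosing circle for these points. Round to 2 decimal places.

A smallest enclosing disk is always determined by at most three of the input points on its boundary.
The farthest pair is P–T with squared distance 208. The circle on this segment as diameter has centre (0, 1) and r² = 208/4 = 52.
Check Q: distance² to centre = 5 ≤ 52, so it lies inside.
All remaining points lie in this disk, and no smaller disk contains both endpoints, so this is the minimum enclosing circle.
r = √52 ≈ 7.21.

7.21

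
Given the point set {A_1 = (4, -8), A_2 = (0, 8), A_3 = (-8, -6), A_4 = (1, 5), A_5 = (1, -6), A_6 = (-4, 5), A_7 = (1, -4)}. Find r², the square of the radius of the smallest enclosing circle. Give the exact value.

40885/529

A smallest enclosing disk is always determined by at most three of the input points on its boundary.
The minimum enclosing circle is determined by three boundary points: A_1, A_2, A_3.
Their circumcentre is (-22/23, -17/23) with r² = 40885/529.
The farthest remaining point A_6 is at distance² 22324/529 ≤ 40885/529.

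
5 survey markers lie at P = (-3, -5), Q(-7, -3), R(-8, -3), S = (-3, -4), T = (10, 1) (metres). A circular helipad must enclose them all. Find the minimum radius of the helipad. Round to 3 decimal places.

9.220

The minimum enclosing circle of a finite set is fixed by two of the points (as a diameter) or three (as a circumcircle).
The farthest pair is R–T with squared distance 340. The circle on this segment as diameter has centre (1, -1) and r² = 340/4 = 85.
Check P: distance² to centre = 32 ≤ 85, so it lies inside.
All remaining points lie in this disk, and no smaller disk contains both endpoints, so this is the minimum enclosing circle.
r = √85 ≈ 9.220.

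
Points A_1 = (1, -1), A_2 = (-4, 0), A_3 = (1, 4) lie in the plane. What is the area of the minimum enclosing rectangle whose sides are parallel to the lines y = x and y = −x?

27

In coordinates u = x + y, v = x − y the rectangle is axis-aligned; the map (x,y)→(u,v) scales areas by 2.
u-values: 0, -4, 5; range = 5 − (-4) = 9.
v-values: 2, -4, -3; range = 2 − (-4) = 6.
Area = (9 × 6) / 2 = 27.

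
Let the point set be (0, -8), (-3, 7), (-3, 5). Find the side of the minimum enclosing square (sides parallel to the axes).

15

The bounding box has width 3 and height 15.
An axis-aligned square enclosing the set must have side ≥ max(width, height).
So the minimum side is max(3, 15) = 15.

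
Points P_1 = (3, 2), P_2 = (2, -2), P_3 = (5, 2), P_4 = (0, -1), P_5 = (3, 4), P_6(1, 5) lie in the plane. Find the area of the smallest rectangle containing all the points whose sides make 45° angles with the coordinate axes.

32

In coordinates u = x + y, v = x − y the rectangle is axis-aligned; the map (x,y)→(u,v) scales areas by 2.
u-values: 5, 0, 7, -1, 7, 6; range = 7 − (-1) = 8.
v-values: 1, 4, 3, 1, -1, -4; range = 4 − (-4) = 8.
Area = (8 × 8) / 2 = 32.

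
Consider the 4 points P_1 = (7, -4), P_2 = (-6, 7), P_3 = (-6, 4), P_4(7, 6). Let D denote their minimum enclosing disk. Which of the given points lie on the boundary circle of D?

A smallest enclosing disk is always determined by at most three of the input points on its boundary.
The farthest pair is P_1–P_2 with squared distance 290. The circle on this segment as diameter has centre (0.5, 1.5) and r² = 290/4 = 72.5.
Check P_3: distance² to centre = 48.5 ≤ 72.5, so it lies inside.
All remaining points lie in this disk, and no smaller disk contains both endpoints, so this is the minimum enclosing circle.
The points at distance exactly r from the centre are P_1, P_2 — 2 points.

P_1, P_2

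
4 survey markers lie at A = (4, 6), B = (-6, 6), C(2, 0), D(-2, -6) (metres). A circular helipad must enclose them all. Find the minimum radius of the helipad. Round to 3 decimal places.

7.071

A smallest enclosing disk is always determined by at most three of the input points on its boundary.
The minimum enclosing circle is determined by three boundary points: A, B, D.
Their circumcentre is (-1, 1) with r² = 50.
The farthest remaining point C is at distance² 10 ≤ 50.
r = √50 ≈ 7.071.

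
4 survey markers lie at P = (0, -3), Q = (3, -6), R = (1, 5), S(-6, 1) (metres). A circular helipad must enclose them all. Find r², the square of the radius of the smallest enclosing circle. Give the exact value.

21125/578

A smallest enclosing disk is always determined by at most three of the input points on its boundary.
The minimum enclosing circle is determined by three boundary points: Q, R, S.
Their circumcentre is (-9/34, -31/34) with r² = 21125/578.
The farthest remaining point P is at distance² 2561/578 ≤ 21125/578.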